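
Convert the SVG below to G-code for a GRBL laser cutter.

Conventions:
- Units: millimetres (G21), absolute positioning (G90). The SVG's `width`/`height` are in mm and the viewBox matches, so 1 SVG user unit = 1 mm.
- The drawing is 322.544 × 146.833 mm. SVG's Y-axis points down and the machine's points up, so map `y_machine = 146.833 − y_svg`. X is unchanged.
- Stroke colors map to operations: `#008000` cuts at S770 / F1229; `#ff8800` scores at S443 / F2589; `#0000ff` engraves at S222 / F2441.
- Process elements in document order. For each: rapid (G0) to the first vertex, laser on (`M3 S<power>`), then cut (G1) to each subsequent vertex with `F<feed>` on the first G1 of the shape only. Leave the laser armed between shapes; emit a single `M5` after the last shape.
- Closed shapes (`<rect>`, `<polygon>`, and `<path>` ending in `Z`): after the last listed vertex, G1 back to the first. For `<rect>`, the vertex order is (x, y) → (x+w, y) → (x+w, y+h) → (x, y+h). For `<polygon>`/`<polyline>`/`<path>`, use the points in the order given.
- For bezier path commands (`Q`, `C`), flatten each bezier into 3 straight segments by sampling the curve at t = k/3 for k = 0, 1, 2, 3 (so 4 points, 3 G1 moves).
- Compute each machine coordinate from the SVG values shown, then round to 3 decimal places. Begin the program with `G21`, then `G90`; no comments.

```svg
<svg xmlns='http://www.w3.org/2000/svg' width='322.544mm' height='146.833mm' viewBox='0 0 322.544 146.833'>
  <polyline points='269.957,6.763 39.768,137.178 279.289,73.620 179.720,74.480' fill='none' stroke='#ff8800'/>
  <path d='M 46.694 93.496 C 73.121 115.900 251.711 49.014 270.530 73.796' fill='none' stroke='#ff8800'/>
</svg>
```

G21
G90
G0 X269.957 Y140.070
M3 S443
G1 X39.768 Y9.655 F2589
G1 X279.289 Y73.213
G1 X179.720 Y72.353
G0 X46.694 Y53.337
M3 S443
G1 X112.289 Y53.994 F2589
G1 X210.007 Y73.965
G1 X270.530 Y73.037
M5

Since the viewBox matches the mm dimensions, user units are millimetres directly. The only transform is the Y-flip y_m = 146.833 − y_svg.

Shape 1 is a open polyline drawn with `<polyline>`. Its stroke #ff8800 means score at S443, F2589. After flipping Y the toolpath is (269.957,140.070) → (39.768,9.655) → (279.289,73.213) → (179.720,72.353).

Shape 2 is a cubic bezier drawn with `<path>`. Its stroke #ff8800 means score at S443, F2589. After flipping Y the toolpath is (46.694,53.337) → (112.289,53.994) → (210.007,73.965) → (270.530,73.037).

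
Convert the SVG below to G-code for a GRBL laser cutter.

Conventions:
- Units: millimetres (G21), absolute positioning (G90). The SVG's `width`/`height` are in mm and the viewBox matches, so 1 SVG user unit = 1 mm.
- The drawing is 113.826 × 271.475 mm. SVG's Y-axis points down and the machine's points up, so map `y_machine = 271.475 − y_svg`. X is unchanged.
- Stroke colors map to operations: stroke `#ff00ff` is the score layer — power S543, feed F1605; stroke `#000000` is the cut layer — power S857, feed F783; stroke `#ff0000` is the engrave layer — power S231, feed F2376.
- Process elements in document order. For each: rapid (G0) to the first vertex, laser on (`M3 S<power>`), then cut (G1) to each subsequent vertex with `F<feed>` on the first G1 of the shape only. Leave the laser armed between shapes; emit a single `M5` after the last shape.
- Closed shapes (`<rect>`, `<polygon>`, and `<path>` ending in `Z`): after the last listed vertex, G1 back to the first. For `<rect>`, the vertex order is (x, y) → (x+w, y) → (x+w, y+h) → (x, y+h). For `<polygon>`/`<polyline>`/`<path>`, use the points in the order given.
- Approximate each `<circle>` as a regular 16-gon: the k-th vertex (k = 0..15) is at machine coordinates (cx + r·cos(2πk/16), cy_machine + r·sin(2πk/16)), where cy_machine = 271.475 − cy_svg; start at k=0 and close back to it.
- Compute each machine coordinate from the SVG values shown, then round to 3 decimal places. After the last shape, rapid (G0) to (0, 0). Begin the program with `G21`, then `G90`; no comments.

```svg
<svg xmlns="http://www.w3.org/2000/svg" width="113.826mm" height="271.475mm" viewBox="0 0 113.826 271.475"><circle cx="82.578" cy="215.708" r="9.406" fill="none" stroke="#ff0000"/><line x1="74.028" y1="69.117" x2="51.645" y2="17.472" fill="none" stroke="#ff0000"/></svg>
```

Since the viewBox matches the mm dimensions, user units are millimetres directly. The only transform is the Y-flip y_m = 271.475 − y_svg.

Shape 1 is a circle drawn with `<circle>`. Its stroke #ff0000 means engrave at S231, F2376. After flipping Y the toolpath is (91.984,55.767) → (91.268,59.367) → (89.229,62.418) → (86.178,64.457) → (82.578,65.173) → (78.978,64.457) → (75.927,62.418) → (73.888,59.367) → (73.172,55.767) → (73.888,52.167) → (75.927,49.116) → (78.978,47.077) → (82.578,46.361) → (86.178,47.077) → (89.229,49.116) → (91.268,52.167) → (91.984,55.767), returning to the start.

Shape 2 is a line segment drawn with `<line>`. Its stroke #ff0000 means engrave at S231, F2376. After flipping Y the toolpath is (74.028,202.358) → (51.645,254.003).

G21
G90
G0 X91.984 Y55.767
M3 S231
G1 X91.268 Y59.367 F2376
G1 X89.229 Y62.418
G1 X86.178 Y64.457
G1 X82.578 Y65.173
G1 X78.978 Y64.457
G1 X75.927 Y62.418
G1 X73.888 Y59.367
G1 X73.172 Y55.767
G1 X73.888 Y52.167
G1 X75.927 Y49.116
G1 X78.978 Y47.077
G1 X82.578 Y46.361
G1 X86.178 Y47.077
G1 X89.229 Y49.116
G1 X91.268 Y52.167
G1 X91.984 Y55.767
G0 X74.028 Y202.358
M3 S231
G1 X51.645 Y254.003 F2376
M5
G0 X0.000 Y0.000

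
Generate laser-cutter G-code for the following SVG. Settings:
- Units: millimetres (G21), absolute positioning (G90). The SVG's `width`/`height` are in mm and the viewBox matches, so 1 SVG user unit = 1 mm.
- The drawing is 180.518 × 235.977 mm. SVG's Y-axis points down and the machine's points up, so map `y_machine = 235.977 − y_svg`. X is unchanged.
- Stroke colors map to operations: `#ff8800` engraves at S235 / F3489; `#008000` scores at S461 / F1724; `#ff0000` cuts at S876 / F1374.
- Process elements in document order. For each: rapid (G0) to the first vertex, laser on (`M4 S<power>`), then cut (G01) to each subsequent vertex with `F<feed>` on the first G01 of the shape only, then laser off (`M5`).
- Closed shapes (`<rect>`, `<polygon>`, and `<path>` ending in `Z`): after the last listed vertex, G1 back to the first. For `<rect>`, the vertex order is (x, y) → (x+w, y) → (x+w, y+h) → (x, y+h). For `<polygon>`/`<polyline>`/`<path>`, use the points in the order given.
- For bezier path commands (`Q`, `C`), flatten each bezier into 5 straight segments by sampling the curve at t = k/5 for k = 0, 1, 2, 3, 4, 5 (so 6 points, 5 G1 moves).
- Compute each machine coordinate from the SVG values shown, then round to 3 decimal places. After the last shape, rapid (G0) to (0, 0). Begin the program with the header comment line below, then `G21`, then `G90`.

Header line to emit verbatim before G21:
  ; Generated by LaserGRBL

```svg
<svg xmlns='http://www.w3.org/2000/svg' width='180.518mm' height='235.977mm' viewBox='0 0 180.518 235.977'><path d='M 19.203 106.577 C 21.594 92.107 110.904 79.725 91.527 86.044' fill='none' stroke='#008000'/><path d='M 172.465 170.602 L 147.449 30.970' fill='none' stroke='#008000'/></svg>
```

; Generated by LaserGRBL
G21
G90
G0 X19.203 Y129.400
M4 S461
G01 X29.503 Y137.699 F1724
G01 X51.275 Y144.699
G01 X75.128 Y149.603
G01 X91.676 Y151.613
G01 X91.527 Y149.933
M5
G0 X172.465 Y65.375
M4 S461
G01 X147.449 Y205.007 F1724
M5
G0 X0.000 Y0.000

Since the viewBox matches the mm dimensions, user units are millimetres directly. The only transform is the Y-flip y_m = 235.977 − y_svg.

Shape 1 is a cubic bezier drawn with `<path>`. Its stroke #008000 means score at S461, F1724. After flipping Y the toolpath is (19.203,129.400) → (29.503,137.699) → (51.275,144.699) → (75.128,149.603) → (91.676,151.613) → (91.527,149.933).

Shape 2 is a line segment drawn with `<path>`. Its stroke #008000 means score at S461, F1724. After flipping Y the toolpath is (172.465,65.375) → (147.449,205.007).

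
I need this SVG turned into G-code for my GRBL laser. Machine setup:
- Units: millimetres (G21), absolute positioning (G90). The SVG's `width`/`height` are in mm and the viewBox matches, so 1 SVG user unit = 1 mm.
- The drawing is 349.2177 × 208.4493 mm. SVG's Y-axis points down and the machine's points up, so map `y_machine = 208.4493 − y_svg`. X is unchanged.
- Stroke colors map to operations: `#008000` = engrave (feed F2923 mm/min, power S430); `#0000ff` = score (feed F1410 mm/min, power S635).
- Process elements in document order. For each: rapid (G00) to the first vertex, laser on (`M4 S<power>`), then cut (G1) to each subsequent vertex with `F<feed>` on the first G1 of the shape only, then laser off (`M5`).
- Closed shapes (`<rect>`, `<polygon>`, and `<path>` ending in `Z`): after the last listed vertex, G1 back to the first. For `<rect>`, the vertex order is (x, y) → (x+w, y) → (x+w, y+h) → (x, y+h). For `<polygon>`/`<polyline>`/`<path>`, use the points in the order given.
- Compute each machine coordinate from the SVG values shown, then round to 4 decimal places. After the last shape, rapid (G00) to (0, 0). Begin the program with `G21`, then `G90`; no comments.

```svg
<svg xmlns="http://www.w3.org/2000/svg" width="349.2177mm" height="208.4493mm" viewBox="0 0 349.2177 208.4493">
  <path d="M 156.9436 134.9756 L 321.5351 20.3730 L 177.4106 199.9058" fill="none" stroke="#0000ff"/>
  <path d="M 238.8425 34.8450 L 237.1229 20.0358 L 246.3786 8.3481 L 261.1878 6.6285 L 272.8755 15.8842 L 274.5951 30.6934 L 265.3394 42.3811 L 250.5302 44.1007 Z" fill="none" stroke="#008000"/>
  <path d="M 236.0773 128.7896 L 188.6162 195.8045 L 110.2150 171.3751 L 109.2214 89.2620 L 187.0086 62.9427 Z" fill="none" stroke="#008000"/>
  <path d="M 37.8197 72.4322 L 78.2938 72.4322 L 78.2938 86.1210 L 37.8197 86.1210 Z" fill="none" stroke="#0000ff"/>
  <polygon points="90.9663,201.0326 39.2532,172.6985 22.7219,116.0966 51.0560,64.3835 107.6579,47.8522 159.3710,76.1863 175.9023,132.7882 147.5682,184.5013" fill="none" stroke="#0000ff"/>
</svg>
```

G21
G90
G00 X156.9436 Y73.4737
M4 S635
G1 X321.5351 Y188.0763 F1410
G1 X177.4106 Y8.5435
M5
G00 X238.8425 Y173.6043
M4 S430
G1 X237.1229 Y188.4135 F2923
G1 X246.3786 Y200.1012
G1 X261.1878 Y201.8208
G1 X272.8755 Y192.5651
G1 X274.5951 Y177.7559
G1 X265.3394 Y166.0682
G1 X250.5302 Y164.3486
G1 X238.8425 Y173.6043
M5
G00 X236.0773 Y79.6597
M4 S430
G1 X188.6162 Y12.6448 F2923
G1 X110.2150 Y37.0742
G1 X109.2214 Y119.1873
G1 X187.0086 Y145.5066
G1 X236.0773 Y79.6597
M5
G00 X37.8197 Y136.0171
M4 S635
G1 X78.2938 Y136.0171 F1410
G1 X78.2938 Y122.3283
G1 X37.8197 Y122.3283
G1 X37.8197 Y136.0171
M5
G00 X90.9663 Y7.4167
M4 S635
G1 X39.2532 Y35.7508 F1410
G1 X22.7219 Y92.3527
G1 X51.0560 Y144.0658
G1 X107.6579 Y160.5971
G1 X159.3710 Y132.2630
G1 X175.9023 Y75.6611
G1 X147.5682 Y23.9480
G1 X90.9663 Y7.4167
M5
G00 X0.0000 Y0.0000

Since the viewBox matches the mm dimensions, user units are millimetres directly. The only transform is the Y-flip y_m = 208.4493 − y_svg.

Shape 1 is a open polyline drawn with `<path>`. Its stroke #0000ff means score at S635, F1410. After flipping Y the toolpath is (156.9436,73.4737) → (321.5351,188.0763) → (177.4106,8.5435).

Shape 2 is a regular polygon drawn with `<path>`. Its stroke #008000 means engrave at S430, F2923. After flipping Y the toolpath is (238.8425,173.6043) → (237.1229,188.4135) → (246.3786,200.1012) → (261.1878,201.8208) → (272.8755,192.5651) → (274.5951,177.7559) → (265.3394,166.0682) → (250.5302,164.3486) → (238.8425,173.6043), returning to the start.

Shape 3 is a regular polygon drawn with `<path>`. Its stroke #008000 means engrave at S430, F2923. After flipping Y the toolpath is (236.0773,79.6597) → (188.6162,12.6448) → (110.2150,37.0742) → (109.2214,119.1873) → (187.0086,145.5066) → (236.0773,79.6597), returning to the start.

Shape 4 is a rectangle drawn with `<path>`. Its stroke #0000ff means score at S635, F1410. After flipping Y the toolpath is (37.8197,136.0171) → (78.2938,136.0171) → (78.2938,122.3283) → (37.8197,122.3283) → (37.8197,136.0171), returning to the start.

Shape 5 is a regular polygon drawn with `<polygon>`. Its stroke #0000ff means score at S635, F1410. After flipping Y the toolpath is (90.9663,7.4167) → (39.2532,35.7508) → (22.7219,92.3527) → (51.0560,144.0658) → (107.6579,160.5971) → (159.3710,132.2630) → (175.9023,75.6611) → (147.5682,23.9480) → (90.9663,7.4167), returning to the start.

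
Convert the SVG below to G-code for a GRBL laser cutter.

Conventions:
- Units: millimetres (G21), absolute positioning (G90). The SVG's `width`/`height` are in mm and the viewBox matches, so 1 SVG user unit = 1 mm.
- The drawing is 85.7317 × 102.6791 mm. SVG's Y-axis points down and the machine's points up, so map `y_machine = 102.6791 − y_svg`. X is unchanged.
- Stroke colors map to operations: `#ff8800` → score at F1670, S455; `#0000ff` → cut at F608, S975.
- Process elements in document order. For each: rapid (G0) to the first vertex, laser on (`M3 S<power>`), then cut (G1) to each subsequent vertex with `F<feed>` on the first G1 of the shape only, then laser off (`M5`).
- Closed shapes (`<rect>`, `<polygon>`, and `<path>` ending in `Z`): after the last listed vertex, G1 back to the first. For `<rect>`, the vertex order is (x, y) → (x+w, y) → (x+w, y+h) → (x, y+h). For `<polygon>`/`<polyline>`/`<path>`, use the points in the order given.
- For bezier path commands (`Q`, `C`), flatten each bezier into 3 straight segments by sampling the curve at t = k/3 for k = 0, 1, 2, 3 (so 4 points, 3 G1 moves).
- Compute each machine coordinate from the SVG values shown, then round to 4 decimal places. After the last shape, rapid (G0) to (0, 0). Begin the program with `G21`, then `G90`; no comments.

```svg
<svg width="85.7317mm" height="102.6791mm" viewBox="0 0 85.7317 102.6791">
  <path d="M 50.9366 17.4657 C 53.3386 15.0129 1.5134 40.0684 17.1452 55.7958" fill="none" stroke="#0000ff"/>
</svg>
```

G21
G90
G0 X50.9366 Y85.2134
M3 S975
G1 X39.7697 Y79.8611 F608
G1 X19.4922 Y64.3558
G1 X17.1452 Y46.8833
M5
G0 X0.0000 Y0.0000

1 u = 1 mm; y_m = 102.6791 − y.

[1] `<path>` cubic bezier, #0000ff→cut S975 F608: (50.9366,85.2134) → (39.7697,79.8611) → (19.4922,64.3558) → (17.1452,46.8833)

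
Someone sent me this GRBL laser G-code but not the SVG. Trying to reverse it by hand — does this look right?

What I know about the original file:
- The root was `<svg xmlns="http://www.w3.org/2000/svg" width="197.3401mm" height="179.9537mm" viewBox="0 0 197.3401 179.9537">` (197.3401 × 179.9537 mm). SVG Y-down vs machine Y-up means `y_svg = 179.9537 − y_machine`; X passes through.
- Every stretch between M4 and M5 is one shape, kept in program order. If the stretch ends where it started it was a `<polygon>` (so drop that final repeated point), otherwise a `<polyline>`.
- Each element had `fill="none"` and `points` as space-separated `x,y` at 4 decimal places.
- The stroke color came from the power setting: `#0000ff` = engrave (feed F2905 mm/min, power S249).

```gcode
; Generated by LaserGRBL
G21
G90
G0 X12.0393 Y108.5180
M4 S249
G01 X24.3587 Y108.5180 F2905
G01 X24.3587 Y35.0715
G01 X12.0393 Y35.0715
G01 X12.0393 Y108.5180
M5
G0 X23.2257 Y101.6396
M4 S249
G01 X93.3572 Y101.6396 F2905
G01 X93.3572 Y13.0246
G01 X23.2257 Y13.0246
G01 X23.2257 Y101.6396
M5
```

Each laser-on run becomes one SVG element. Flip Y back into SVG space with y_svg = 179.9537 − y_machine. Every run uses S249, so all elements get stroke `#0000ff` (engrave).

Run 1: The run returns to its start, so emit a `<polygon>` with points (Y-flipped): 12.0393,71.4357 24.3587,71.4357 24.3587,144.8822 12.0393,144.8822.

Run 2: The run returns to its start, so emit a `<polygon>` with points (Y-flipped): 23.2257,78.3141 93.3572,78.3141 93.3572,166.9291 23.2257,166.9291.

<svg xmlns="http://www.w3.org/2000/svg" width="197.3401mm" height="179.9537mm" viewBox="0 0 197.3401 179.9537">
  <polygon points="12.0393,71.4357 24.3587,71.4357 24.3587,144.8822 12.0393,144.8822" fill="none" stroke="#0000ff"/>
  <polygon points="23.2257,78.3141 93.3572,78.3141 93.3572,166.9291 23.2257,166.9291" fill="none" stroke="#0000ff"/>
</svg>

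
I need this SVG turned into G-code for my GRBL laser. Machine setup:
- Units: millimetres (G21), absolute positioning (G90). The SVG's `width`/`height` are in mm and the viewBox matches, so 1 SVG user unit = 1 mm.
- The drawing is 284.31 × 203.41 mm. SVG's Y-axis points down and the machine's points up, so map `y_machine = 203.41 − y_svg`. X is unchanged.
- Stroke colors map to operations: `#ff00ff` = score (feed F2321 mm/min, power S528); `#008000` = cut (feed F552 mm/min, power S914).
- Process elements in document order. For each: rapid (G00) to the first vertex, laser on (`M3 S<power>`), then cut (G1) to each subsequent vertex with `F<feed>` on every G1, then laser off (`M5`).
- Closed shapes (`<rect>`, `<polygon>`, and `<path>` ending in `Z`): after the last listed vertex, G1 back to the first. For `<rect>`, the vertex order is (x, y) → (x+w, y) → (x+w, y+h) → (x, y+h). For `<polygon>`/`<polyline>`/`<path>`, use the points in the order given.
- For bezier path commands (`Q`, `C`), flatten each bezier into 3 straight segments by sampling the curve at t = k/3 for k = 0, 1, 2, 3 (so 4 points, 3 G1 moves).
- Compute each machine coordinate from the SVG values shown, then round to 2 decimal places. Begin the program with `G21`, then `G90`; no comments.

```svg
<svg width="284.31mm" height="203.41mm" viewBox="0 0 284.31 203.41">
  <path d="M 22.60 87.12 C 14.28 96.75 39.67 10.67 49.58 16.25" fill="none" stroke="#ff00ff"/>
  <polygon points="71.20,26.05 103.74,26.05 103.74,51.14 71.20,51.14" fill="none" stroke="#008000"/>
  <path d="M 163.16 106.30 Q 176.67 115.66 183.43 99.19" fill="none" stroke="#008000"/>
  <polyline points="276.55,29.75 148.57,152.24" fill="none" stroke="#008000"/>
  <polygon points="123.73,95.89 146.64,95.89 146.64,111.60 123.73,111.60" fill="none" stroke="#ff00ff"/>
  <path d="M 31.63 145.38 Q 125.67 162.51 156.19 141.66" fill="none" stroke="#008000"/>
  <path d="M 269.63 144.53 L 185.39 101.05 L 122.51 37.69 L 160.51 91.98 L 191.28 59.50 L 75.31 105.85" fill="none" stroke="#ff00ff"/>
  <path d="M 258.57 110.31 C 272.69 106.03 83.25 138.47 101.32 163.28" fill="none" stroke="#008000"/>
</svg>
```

G21
G90
G00 X22.60 Y116.29
M3 S528
G1 X23.69 Y131.62 F2321
G1 X36.33 Y169.13 F2321
G1 X49.58 Y187.16 F2321
M5
G00 X71.20 Y177.36
M3 S914
G1 X103.74 Y177.36 F552
G1 X103.74 Y152.27 F552
G1 X71.20 Y152.27 F552
G1 X71.20 Y177.36 F552
M5
G00 X163.16 Y97.11
M3 S914
G1 X171.42 Y93.74 F552
G1 X178.17 Y96.11 F552
G1 X183.43 Y104.22 F552
M5
G00 X276.55 Y173.66
M3 S914
G1 X148.57 Y51.17 F552
M5
G00 X123.73 Y107.52
M3 S528
G1 X146.64 Y107.52 F2321
G1 X146.64 Y91.81 F2321
G1 X123.73 Y91.81 F2321
G1 X123.73 Y107.52 F2321
M5
G00 X31.63 Y58.03
M3 S914
G1 X87.27 Y50.83 F552
G1 X128.79 Y52.07 F552
G1 X156.19 Y61.75 F552
M5
G00 X269.63 Y58.88
M3 S528
G1 X185.39 Y102.36 F2321
G1 X122.51 Y165.72 F2321
G1 X160.51 Y111.43 F2321
G1 X191.28 Y143.91 F2321
G1 X75.31 Y97.56 F2321
M5
G00 X258.57 Y93.10
M3 S914
G1 X220.06 Y86.78 F552
G1 X137.20 Y65.84 F552
G1 X101.32 Y40.13 F552
M5

1 u = 1 mm; y_m = 203.41 − y.

[1] `<path>` cubic bezier, #ff00ff→score S528 F2321: (22.60,116.29) → (23.69,131.62) → (36.33,169.13) → (49.58,187.16)

[2] `<polygon>` rectangle, #008000→cut S914 F552: (71.20,177.36) → (103.74,177.36) → (103.74,152.27) → (71.20,152.27) → (71.20,177.36) (closed)

[3] `<path>` quadratic bezier, #008000→cut S914 F552: (163.16,97.11) → (171.42,93.74) → (178.17,96.11) → (183.43,104.22)

[4] `<polyline>` line segment, #008000→cut S914 F552: (276.55,173.66) → (148.57,51.17)

[5] `<polygon>` rectangle, #ff00ff→score S528 F2321: (123.73,107.52) → (146.64,107.52) → (146.64,91.81) → (123.73,91.81) → (123.73,107.52) (closed)

[6] `<path>` quadratic bezier, #008000→cut S914 F552: (31.63,58.03) → (87.27,50.83) → (128.79,52.07) → (156.19,61.75)

[7] `<path>` open polyline, #ff00ff→score S528 F2321: (269.63,58.88) → (185.39,102.36) → (122.51,165.72) → (160.51,111.43) → (191.28,143.91) → (75.31,97.56)

[8] `<path>` cubic bezier, #008000→cut S914 F552: (258.57,93.10) → (220.06,86.78) → (137.20,65.84) → (101.32,40.13)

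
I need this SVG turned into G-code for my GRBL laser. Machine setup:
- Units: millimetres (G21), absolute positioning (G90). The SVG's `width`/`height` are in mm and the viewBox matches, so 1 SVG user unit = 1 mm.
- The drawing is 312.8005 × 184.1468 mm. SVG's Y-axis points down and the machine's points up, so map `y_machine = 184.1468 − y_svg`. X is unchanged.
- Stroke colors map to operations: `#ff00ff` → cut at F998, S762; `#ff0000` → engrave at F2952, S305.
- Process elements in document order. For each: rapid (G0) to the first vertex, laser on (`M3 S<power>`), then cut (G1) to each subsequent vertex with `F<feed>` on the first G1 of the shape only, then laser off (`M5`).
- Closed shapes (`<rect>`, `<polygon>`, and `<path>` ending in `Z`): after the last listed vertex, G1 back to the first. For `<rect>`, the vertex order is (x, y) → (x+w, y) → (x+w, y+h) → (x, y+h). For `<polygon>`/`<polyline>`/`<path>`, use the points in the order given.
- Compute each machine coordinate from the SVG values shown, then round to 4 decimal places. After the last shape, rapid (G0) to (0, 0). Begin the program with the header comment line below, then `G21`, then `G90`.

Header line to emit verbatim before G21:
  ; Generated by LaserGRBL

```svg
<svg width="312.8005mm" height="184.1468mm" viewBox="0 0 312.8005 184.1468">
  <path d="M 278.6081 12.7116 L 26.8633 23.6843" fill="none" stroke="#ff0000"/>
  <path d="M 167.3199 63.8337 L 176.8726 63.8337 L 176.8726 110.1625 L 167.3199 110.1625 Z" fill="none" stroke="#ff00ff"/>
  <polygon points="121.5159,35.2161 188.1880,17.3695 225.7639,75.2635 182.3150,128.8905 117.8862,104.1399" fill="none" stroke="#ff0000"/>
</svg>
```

; Generated by LaserGRBL
G21
G90
G0 X278.6081 Y171.4352
M3 S305
G1 X26.8633 Y160.4625 F2952
M5
G0 X167.3199 Y120.3131
M3 S762
G1 X176.8726 Y120.3131 F998
G1 X176.8726 Y73.9843
G1 X167.3199 Y73.9843
G1 X167.3199 Y120.3131
M5
G0 X121.5159 Y148.9307
M3 S305
G1 X188.1880 Y166.7773 F2952
G1 X225.7639 Y108.8833
G1 X182.3150 Y55.2563
G1 X117.8862 Y80.0069
G1 X121.5159 Y148.9307
M5
G0 X0.0000 Y0.0000

viewBox `0 0 312.8005 184.1468` with mm width/height → 1 unit = 1 mm. Flip: y_m = 184.1468 − y_svg.

**Shape 1** — `<path>` line segment, stroke `#ff0000` → engrave (S305, F2952). Machine vertices: (278.6081,171.4352) → (26.8633,160.4625). Open path.

**Shape 2** — `<path>` rectangle, stroke `#ff00ff` → cut (S762, F998). Machine vertices: (167.3199,120.3131) → (176.8726,120.3131) → (176.8726,73.9843) → (167.3199,73.9843) → (167.3199,120.3131). Closed: final G1 returns to the first vertex.

**Shape 3** — `<polygon>` regular polygon, stroke `#ff0000` → engrave (S305, F2952). Machine vertices: (121.5159,148.9307) → (188.1880,166.7773) → (225.7639,108.8833) → (182.3150,55.2563) → (117.8862,80.0069) → (121.5159,148.9307). Closed: final G1 returns to the first vertex.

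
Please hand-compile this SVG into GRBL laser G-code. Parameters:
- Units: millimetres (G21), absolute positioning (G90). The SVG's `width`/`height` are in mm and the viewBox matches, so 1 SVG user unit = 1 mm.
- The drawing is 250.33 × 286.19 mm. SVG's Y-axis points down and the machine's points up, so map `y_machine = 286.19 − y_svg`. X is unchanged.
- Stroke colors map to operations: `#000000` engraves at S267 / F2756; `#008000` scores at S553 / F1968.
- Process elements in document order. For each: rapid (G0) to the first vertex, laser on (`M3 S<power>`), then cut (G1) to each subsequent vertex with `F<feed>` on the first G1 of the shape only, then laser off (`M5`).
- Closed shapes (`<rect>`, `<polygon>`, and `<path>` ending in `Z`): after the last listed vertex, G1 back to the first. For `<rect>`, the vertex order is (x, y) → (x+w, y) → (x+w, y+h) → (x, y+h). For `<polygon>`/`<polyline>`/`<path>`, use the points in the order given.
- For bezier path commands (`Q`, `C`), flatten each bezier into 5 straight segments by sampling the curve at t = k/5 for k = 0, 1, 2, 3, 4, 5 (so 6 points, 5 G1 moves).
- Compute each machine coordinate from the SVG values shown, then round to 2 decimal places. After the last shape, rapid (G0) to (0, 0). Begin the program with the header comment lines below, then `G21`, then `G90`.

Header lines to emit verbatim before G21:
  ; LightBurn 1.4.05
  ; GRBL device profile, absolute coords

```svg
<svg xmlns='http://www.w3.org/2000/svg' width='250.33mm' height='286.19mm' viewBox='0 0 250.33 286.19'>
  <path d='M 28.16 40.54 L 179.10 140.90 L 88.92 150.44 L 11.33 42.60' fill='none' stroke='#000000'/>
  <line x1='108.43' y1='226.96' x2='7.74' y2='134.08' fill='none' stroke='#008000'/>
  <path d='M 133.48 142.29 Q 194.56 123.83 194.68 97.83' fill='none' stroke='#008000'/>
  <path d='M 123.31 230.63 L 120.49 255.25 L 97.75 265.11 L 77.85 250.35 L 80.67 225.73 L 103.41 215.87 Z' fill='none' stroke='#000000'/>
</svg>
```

Since the viewBox matches the mm dimensions, user units are millimetres directly. The only transform is the Y-flip y_m = 286.19 − y_svg.

Shape 1 is a open polyline drawn with `<path>`. Its stroke #000000 means engrave at S267, F2756. After flipping Y the toolpath is (28.16,245.65) → (179.10,145.29) → (88.92,135.75) → (11.33,243.59).

Shape 2 is a line segment drawn with `<line>`. Its stroke #008000 means score at S553, F1968. After flipping Y the toolpath is (108.43,59.23) → (7.74,152.11).

Shape 3 is a quadratic bezier drawn with `<path>`. Its stroke #008000 means score at S553, F1968. After flipping Y the toolpath is (133.48,143.90) → (155.47,151.59) → (172.59,159.87) → (184.83,168.77) → (192.19,178.26) → (194.68,188.36).

Shape 4 is a regular polygon drawn with `<path>`. Its stroke #000000 means engrave at S267, F2756. After flipping Y the toolpath is (123.31,55.56) → (120.49,30.94) → (97.75,21.08) → (77.85,35.84) → (80.67,60.46) → (103.41,70.32) → (123.31,55.56), returning to the start.

; LightBurn 1.4.05
; GRBL device profile, absolute coords
G21
G90
G0 X28.16 Y245.65
M3 S267
G1 X179.10 Y145.29 F2756
G1 X88.92 Y135.75
G1 X11.33 Y243.59
M5
G0 X108.43 Y59.23
M3 S553
G1 X7.74 Y152.11 F1968
M5
G0 X133.48 Y143.90
M3 S553
G1 X155.47 Y151.59 F1968
G1 X172.59 Y159.87
G1 X184.83 Y168.77
G1 X192.19 Y178.26
G1 X194.68 Y188.36
M5
G0 X123.31 Y55.56
M3 S267
G1 X120.49 Y30.94 F2756
G1 X97.75 Y21.08
G1 X77.85 Y35.84
G1 X80.67 Y60.46
G1 X103.41 Y70.32
G1 X123.31 Y55.56
M5
G0 X0.00 Y0.00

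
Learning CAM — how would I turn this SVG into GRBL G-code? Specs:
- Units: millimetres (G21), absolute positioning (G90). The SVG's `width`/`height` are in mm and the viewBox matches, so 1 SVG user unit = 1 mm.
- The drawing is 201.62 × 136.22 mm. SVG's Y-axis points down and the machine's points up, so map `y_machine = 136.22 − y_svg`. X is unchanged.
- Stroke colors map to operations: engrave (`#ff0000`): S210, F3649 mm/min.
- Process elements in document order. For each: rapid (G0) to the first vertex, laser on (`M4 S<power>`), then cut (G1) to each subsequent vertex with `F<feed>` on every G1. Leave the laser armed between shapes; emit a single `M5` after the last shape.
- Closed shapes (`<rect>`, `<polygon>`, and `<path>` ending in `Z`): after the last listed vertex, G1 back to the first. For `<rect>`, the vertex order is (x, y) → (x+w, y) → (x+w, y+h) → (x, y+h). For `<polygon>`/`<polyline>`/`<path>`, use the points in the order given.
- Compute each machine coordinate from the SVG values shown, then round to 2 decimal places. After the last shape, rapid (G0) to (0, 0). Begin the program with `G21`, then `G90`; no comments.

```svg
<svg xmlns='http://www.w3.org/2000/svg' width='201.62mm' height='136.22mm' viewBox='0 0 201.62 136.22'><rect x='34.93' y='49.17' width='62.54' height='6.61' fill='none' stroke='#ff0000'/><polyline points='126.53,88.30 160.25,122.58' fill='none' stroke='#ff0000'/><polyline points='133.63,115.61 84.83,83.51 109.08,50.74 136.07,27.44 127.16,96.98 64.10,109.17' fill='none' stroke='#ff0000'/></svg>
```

Since the viewBox matches the mm dimensions, user units are millimetres directly. The only transform is the Y-flip y_m = 136.22 − y_svg.

Shape 1 is a rectangle drawn with `<rect>`. Its stroke #ff0000 means engrave at S210, F3649. After flipping Y the toolpath is (34.93,87.05) → (97.47,87.05) → (97.47,80.44) → (34.93,80.44) → (34.93,87.05), returning to the start.

Shape 2 is a line segment drawn with `<polyline>`. Its stroke #ff0000 means engrave at S210, F3649. After flipping Y the toolpath is (126.53,47.92) → (160.25,13.64).

Shape 3 is a open polyline drawn with `<polyline>`. Its stroke #ff0000 means engrave at S210, F3649. After flipping Y the toolpath is (133.63,20.61) → (84.83,52.71) → (109.08,85.48) → (136.07,108.78) → (127.16,39.24) → (64.10,27.05).

G21
G90
G0 X34.93 Y87.05
M4 S210
G1 X97.47 Y87.05 F3649
G1 X97.47 Y80.44 F3649
G1 X34.93 Y80.44 F3649
G1 X34.93 Y87.05 F3649
G0 X126.53 Y47.92
M4 S210
G1 X160.25 Y13.64 F3649
G0 X133.63 Y20.61
M4 S210
G1 X84.83 Y52.71 F3649
G1 X109.08 Y85.48 F3649
G1 X136.07 Y108.78 F3649
G1 X127.16 Y39.24 F3649
G1 X64.10 Y27.05 F3649
M5
G0 X0.00 Y0.00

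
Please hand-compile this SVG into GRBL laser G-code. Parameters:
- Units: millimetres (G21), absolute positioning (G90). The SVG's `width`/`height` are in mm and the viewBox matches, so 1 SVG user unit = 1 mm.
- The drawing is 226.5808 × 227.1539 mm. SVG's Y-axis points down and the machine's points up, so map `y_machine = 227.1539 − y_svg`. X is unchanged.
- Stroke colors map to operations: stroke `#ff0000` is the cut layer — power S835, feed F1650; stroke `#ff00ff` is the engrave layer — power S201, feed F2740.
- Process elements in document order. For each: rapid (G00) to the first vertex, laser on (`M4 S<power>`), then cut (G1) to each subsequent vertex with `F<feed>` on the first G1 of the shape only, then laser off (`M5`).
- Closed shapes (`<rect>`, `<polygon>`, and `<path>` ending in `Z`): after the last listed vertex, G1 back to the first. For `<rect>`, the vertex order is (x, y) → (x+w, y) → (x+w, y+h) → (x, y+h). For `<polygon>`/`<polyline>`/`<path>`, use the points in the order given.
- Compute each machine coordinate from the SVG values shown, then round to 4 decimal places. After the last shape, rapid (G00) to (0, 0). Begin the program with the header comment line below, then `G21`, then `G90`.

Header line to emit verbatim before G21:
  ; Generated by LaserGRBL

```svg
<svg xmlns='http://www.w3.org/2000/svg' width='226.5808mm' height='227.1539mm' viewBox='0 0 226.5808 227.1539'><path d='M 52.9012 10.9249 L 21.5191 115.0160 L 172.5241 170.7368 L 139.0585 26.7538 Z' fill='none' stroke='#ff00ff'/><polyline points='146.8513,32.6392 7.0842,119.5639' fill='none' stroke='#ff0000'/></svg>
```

; Generated by LaserGRBL
G21
G90
G00 X52.9012 Y216.2290
M4 S201
G1 X21.5191 Y112.1379 F2740
G1 X172.5241 Y56.4171
G1 X139.0585 Y200.4001
G1 X52.9012 Y216.2290
M5
G00 X146.8513 Y194.5147
M4 S835
G1 X7.0842 Y107.5900 F1650
M5
G00 X0.0000 Y0.0000

1 u = 1 mm; y_m = 227.1539 − y.

[1] `<path>` closed polygon, #ff00ff→engrave S201 F2740: (52.9012,216.2290) → (21.5191,112.1379) → (172.5241,56.4171) → (139.0585,200.4001) → (52.9012,216.2290) (closed)

[2] `<polyline>` line segment, #ff0000→cut S835 F1650: (146.8513,194.5147) → (7.0842,107.5900)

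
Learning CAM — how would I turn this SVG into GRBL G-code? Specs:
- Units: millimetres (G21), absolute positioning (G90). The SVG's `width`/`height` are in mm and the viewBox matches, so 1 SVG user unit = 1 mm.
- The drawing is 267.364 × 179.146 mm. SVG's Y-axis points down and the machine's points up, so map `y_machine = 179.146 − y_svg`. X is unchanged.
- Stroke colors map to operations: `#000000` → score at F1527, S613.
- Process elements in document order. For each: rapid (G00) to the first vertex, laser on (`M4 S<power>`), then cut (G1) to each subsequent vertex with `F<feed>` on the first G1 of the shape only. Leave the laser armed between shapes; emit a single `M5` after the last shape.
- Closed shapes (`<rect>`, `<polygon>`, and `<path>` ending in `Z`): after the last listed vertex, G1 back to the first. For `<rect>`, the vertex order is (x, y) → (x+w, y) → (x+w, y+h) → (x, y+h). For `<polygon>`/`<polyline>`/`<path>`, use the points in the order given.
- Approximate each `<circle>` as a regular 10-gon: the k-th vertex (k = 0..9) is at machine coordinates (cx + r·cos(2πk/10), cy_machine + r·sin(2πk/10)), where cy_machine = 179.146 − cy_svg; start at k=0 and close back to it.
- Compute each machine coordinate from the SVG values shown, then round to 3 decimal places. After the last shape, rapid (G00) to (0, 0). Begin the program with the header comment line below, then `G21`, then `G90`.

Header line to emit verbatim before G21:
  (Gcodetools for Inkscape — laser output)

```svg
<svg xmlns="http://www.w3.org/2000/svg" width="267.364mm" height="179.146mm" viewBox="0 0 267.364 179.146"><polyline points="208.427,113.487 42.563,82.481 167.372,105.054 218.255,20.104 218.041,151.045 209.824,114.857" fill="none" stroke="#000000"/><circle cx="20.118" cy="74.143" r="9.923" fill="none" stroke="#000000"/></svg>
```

1 u = 1 mm; y_m = 179.146 − y.

[1] `<polyline>` open polyline, #000000→score S613 F1527: (208.427,65.659) → (42.563,96.665) → (167.372,74.092) → (218.255,159.042) → (218.041,28.101) → (209.824,64.289)

[2] `<circle>` circle, #000000→score S613 F1527: (30.041,105.003) → (28.146,110.836) → (23.184,114.440) → (17.052,114.440) → (12.090,110.836) → (10.195,105.003) → (12.090,99.170) → (17.052,95.566) → (23.184,95.566) → (28.146,99.170) → (30.041,105.003) (closed)

(Gcodetools for Inkscape — laser output)
G21
G90
G00 X208.427 Y65.659
M4 S613
G1 X42.563 Y96.665 F1527
G1 X167.372 Y74.092
G1 X218.255 Y159.042
G1 X218.041 Y28.101
G1 X209.824 Y64.289
G00 X30.041 Y105.003
M4 S613
G1 X28.146 Y110.836 F1527
G1 X23.184 Y114.440
G1 X17.052 Y114.440
G1 X12.090 Y110.836
G1 X10.195 Y105.003
G1 X12.090 Y99.170
G1 X17.052 Y95.566
G1 X23.184 Y95.566
G1 X28.146 Y99.170
G1 X30.041 Y105.003
M5
G00 X0.000 Y0.000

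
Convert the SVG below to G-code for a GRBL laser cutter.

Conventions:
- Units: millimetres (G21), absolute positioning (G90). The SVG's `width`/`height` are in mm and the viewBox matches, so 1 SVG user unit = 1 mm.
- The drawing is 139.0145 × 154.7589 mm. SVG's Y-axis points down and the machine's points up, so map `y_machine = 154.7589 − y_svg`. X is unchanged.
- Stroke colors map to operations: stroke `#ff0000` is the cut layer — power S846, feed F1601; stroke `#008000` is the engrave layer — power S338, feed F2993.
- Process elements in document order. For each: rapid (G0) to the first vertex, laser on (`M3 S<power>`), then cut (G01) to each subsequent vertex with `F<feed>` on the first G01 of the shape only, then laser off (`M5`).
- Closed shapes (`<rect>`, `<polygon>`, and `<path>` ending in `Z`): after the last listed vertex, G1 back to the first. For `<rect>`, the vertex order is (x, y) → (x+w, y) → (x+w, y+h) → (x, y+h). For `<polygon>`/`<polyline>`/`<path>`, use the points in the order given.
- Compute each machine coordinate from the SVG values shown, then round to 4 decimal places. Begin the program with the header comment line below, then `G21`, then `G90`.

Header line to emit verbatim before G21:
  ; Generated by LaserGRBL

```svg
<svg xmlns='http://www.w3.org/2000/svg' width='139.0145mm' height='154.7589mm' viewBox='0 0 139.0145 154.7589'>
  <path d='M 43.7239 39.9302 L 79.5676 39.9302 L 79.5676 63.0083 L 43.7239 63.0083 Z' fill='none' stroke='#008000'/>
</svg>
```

viewBox `0 0 139.0145 154.7589` with mm width/height → 1 unit = 1 mm. Flip: y_m = 154.7589 − y_svg.

**Shape 1** — `<path>` rectangle, stroke `#008000` → engrave (S338, F2993). Machine vertices: (43.7239,114.8287) → (79.5676,114.8287) → (79.5676,91.7506) → (43.7239,91.7506) → (43.7239,114.8287). Closed: final G1 returns to the first vertex.

; Generated by LaserGRBL
G21
G90
G0 X43.7239 Y114.8287
M3 S338
G01 X79.5676 Y114.8287 F2993
G01 X79.5676 Y91.7506
G01 X43.7239 Y91.7506
G01 X43.7239 Y114.8287
M5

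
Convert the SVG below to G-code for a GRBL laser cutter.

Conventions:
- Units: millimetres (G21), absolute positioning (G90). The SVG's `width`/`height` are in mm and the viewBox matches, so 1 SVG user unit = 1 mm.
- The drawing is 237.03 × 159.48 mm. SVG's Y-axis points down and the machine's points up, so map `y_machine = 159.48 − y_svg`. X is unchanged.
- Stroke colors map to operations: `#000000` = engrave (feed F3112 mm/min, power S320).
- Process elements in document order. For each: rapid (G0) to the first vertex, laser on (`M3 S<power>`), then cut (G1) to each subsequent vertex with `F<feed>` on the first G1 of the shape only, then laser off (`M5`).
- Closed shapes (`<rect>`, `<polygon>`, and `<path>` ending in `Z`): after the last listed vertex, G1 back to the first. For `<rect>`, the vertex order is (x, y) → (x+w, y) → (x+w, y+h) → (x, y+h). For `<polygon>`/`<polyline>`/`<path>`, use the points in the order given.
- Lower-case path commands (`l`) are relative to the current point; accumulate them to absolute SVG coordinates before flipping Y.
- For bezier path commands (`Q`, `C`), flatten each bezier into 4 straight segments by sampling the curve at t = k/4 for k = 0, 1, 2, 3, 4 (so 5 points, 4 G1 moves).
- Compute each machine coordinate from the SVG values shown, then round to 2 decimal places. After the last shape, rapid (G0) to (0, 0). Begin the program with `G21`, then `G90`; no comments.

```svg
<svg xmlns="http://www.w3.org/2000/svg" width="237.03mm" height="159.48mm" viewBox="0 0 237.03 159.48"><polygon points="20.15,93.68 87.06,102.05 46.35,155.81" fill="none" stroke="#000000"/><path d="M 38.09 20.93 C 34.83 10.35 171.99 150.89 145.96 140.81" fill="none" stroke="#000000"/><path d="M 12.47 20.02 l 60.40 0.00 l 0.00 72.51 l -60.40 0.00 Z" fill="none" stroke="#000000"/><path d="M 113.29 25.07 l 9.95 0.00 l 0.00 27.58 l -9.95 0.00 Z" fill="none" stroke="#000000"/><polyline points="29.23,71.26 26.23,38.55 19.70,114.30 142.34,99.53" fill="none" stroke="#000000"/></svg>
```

1 u = 1 mm; y_m = 159.48 − y.

[1] `<polygon>` regular polygon, #000000→engrave S320 F3112: (20.15,65.80) → (87.06,57.43) → (46.35,3.67) → (20.15,65.80) (closed)

[2] `<path>` cubic bezier, #000000→engrave S320 F3112: (38.09,138.55) → (57.23,122.86) → (100.56,78.80) → (139.63,34.64) → (145.96,18.67)

[3] `<path>` rectangle, #000000→engrave S320 F3112: (12.47,139.46) → (72.87,139.46) → (72.87,66.95) → (12.47,66.95) → (12.47,139.46) (closed)

[4] `<path>` rectangle, #000000→engrave S320 F3112: (113.29,134.41) → (123.24,134.41) → (123.24,106.83) → (113.29,106.83) → (113.29,134.41) (closed)

[5] `<polyline>` open polyline, #000000→engrave S320 F3112: (29.23,88.22) → (26.23,120.93) → (19.70,45.18) → (142.34,59.95)

G21
G90
G0 X20.15 Y65.80
M3 S320
G1 X87.06 Y57.43 F3112
G1 X46.35 Y3.67
G1 X20.15 Y65.80
M5
G0 X38.09 Y138.55
M3 S320
G1 X57.23 Y122.86 F3112
G1 X100.56 Y78.80
G1 X139.63 Y34.64
G1 X145.96 Y18.67
M5
G0 X12.47 Y139.46
M3 S320
G1 X72.87 Y139.46 F3112
G1 X72.87 Y66.95
G1 X12.47 Y66.95
G1 X12.47 Y139.46
M5
G0 X113.29 Y134.41
M3 S320
G1 X123.24 Y134.41 F3112
G1 X123.24 Y106.83
G1 X113.29 Y106.83
G1 X113.29 Y134.41
M5
G0 X29.23 Y88.22
M3 S320
G1 X26.23 Y120.93 F3112
G1 X19.70 Y45.18
G1 X142.34 Y59.95
M5
G0 X0.00 Y0.00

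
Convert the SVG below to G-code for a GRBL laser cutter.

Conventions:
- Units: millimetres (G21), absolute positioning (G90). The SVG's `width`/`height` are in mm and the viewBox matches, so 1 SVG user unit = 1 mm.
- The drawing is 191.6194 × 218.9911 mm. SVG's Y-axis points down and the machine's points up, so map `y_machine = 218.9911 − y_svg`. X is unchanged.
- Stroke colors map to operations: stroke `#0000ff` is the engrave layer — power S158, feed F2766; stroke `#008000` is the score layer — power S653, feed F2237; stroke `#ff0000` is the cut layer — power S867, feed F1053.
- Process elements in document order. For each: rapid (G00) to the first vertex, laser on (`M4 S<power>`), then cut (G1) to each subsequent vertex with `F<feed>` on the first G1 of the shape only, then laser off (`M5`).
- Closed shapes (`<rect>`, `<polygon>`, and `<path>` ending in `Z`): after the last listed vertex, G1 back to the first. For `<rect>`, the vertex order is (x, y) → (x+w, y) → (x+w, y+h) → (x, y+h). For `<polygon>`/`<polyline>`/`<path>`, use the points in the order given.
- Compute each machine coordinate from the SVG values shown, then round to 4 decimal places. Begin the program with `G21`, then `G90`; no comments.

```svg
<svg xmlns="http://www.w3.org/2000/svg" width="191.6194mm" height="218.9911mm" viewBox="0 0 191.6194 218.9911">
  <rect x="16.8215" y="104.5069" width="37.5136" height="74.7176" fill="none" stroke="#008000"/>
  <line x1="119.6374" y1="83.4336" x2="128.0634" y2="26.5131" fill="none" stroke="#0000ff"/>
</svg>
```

viewBox `0 0 191.6194 218.9911` with mm width/height → 1 unit = 1 mm. Flip: y_m = 218.9911 − y_svg.

**Shape 1** — `<rect>` rectangle, stroke `#008000` → score (S653, F2237). Machine vertices: (16.8215,114.4842) → (54.3351,114.4842) → (54.3351,39.7666) → (16.8215,39.7666) → (16.8215,114.4842). Closed: final G1 returns to the first vertex.

**Shape 2** — `<line>` line segment, stroke `#0000ff` → engrave (S158, F2766). Machine vertices: (119.6374,135.5575) → (128.0634,192.4780). Open path.

G21
G90
G00 X16.8215 Y114.4842
M4 S653
G1 X54.3351 Y114.4842 F2237
G1 X54.3351 Y39.7666
G1 X16.8215 Y39.7666
G1 X16.8215 Y114.4842
M5
G00 X119.6374 Y135.5575
M4 S158
G1 X128.0634 Y192.4780 F2766
M5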